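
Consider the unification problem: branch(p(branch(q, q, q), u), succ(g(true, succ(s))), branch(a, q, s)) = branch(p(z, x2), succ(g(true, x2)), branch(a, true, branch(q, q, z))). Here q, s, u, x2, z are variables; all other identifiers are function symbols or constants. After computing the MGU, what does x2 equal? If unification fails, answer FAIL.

Decompose branch/3: p(branch(q, q, q), u) = p(z, x2),  succ(g(true, succ(s))) = succ(g(true, x2)),  branch(a, q, s) = branch(a, true, branch(q, q, z)).
Decompose p/2: branch(q, q, q) = z,  u = x2.
Bind z := branch(q, q, q); substituting into the one remaining equation that mentions z gives: branch(a, q, s) = branch(a, true, branch(q, q, branch(q, q, q))).
Bind u := x2; no other remaining equation mentions u.
Decompose succ/1: g(true, succ(s)) = g(true, x2).
Decompose g/2: true = true,  succ(s) = x2.
Delete trivial equation true = true.
Bind x2 := succ(s); no other remaining equation mentions x2. Substituting into the earlier binding gives u := succ(s).
Decompose branch/3: a = a,  q = true,  s = branch(q, q, branch(q, q, q)).
Delete trivial equation a = a.
Bind q := true; substituting into the remaining equation gives: s = branch(true, true, branch(true, true, true)). Substituting into the earlier binding gives z := branch(true, true, true).
Bind s := branch(true, true, branch(true, true, true)). Substituting into the earlier bindings gives u := succ(branch(true, true, branch(true, true, true))), x2 := succ(branch(true, true, branch(true, true, true))).
MGU = { z := branch(true, true, true), u := succ(branch(true, true, branch(true, true, true))), x2 := succ(branch(true, true, branch(true, true, true))), q := true, s := branch(true, true, branch(true, true, true)) }, so x2 := succ(branch(true, true, branch(true, true, true))).

succ(branch(true, true, branch(true, true, true)))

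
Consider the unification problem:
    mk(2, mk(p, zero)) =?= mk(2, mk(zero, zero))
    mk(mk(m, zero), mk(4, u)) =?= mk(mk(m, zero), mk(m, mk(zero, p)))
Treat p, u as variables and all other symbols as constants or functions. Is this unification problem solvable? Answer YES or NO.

Decompose mk/2: 2 =?= 2,  mk(p, zero) =?= mk(zero, zero).
Delete trivial equation 2 =?= 2.
Decompose mk/2: p =?= zero,  zero =?= zero.
Bind p := zero; substituting into the one remaining equation that mentions p gives: mk(mk(m, zero), mk(4, u)) =?= mk(mk(m, zero), mk(m, mk(zero, zero))).
Delete trivial equation zero =?= zero.
Decompose mk/2: mk(m, zero) =?= mk(m, zero),  mk(4, u) =?= mk(m, mk(zero, zero)).
Delete trivial equation mk(m, zero) =?= mk(m, zero).
Decompose mk/2: 4 =?= m,  u =?= mk(zero, zero).
Clash: constants 4 and m differ; no unifier exists.

NO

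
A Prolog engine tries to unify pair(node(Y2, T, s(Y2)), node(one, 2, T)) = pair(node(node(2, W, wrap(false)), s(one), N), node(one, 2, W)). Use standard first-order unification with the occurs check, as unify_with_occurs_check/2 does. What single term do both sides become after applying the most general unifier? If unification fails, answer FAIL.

Decompose pair/2: node(Y2, T, s(Y2)) = node(node(2, W, wrap(false)), s(one), N),  node(one, 2, T) = node(one, 2, W).
Decompose node/3: Y2 = node(2, W, wrap(false)),  T = s(one),  s(Y2) = N.
Bind Y2 := node(2, W, wrap(false)); substituting into the one remaining equation that mentions Y2 gives: s(node(2, W, wrap(false))) = N.
Bind T := s(one); substituting into the one remaining equation that mentions T gives: node(one, 2, s(one)) = node(one, 2, W).
Bind N := s(node(2, W, wrap(false))); no other remaining equation mentions N.
Decompose node/3: one = one,  2 = 2,  s(one) = W.
Delete trivial equation one = one.
Delete trivial equation 2 = 2.
Bind W := s(one). Substituting into the earlier bindings gives Y2 := node(2, s(one), wrap(false)), N := s(node(2, s(one), wrap(false))).
Applying the MGU to either side gives pair(node(node(2, s(one), wrap(false)), s(one), s(node(2, s(one), wrap(false)))), node(one, 2, s(one))).

pair(node(node(2, s(one), wrap(false)), s(one), s(node(2, s(one), wrap(false)))), node(one, 2, s(one)))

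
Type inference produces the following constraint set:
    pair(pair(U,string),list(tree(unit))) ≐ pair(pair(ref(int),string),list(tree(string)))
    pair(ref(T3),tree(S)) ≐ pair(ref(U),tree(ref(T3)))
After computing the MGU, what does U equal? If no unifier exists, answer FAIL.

FAIL

Decompose pair/2: pair(U,string) ≐ pair(ref(int),string),  list(tree(unit)) ≐ list(tree(string)).
Decompose pair/2: U ≐ ref(int),  string ≐ string.
Bind U := ref(int); substituting into the one remaining equation that mentions U gives: pair(ref(T3),tree(S)) ≐ pair(ref(ref(int)),tree(ref(T3))).
Delete trivial equation string ≐ string.
Decompose list/1: tree(unit) ≐ tree(string).
Decompose tree/1: unit ≐ string.
Clash: constants unit and string differ; no unifier exists.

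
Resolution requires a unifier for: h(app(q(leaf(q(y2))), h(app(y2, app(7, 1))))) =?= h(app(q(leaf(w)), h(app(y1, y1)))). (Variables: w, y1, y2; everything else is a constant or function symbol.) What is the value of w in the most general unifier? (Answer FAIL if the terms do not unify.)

Decompose h/1: app(q(leaf(q(y2))), h(app(y2, app(7, 1)))) =?= app(q(leaf(w)), h(app(y1, y1))).
Decompose app/2: q(leaf(q(y2))) =?= q(leaf(w)),  h(app(y2, app(7, 1))) =?= h(app(y1, y1)).
Decompose q/1: leaf(q(y2)) =?= leaf(w).
Decompose leaf/1: q(y2) =?= w.
Bind w := q(y2); no other remaining equation mentions w.
Decompose h/1: app(y2, app(7, 1)) =?= app(y1, y1).
Decompose app/2: y2 =?= y1,  app(7, 1) =?= y1.
Bind y2 := y1; no other remaining equation mentions y2. Substituting into the earlier binding gives w := q(y1).
Bind y1 := app(7, 1). Substituting into the earlier bindings gives w := q(app(7, 1)), y2 := app(7, 1).
MGU = { w -> q(app(7, 1)), y2 -> app(7, 1), y1 -> app(7, 1) }, so w -> q(app(7, 1)).

q(app(7, 1))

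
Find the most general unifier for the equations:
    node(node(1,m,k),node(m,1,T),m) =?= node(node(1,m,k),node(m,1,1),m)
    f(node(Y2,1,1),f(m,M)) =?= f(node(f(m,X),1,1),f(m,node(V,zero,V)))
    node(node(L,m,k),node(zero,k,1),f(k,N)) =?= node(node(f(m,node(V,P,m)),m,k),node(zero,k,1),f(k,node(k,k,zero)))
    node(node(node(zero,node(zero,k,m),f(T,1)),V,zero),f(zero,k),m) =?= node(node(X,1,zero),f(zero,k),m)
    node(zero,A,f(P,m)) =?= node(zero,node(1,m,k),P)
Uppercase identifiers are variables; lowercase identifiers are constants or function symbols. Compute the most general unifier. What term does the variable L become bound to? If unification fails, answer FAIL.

FAIL

Decompose node/3: node(1,m,k) =?= node(1,m,k),  node(m,1,T) =?= node(m,1,1),  m =?= m.
Delete trivial equation node(1,m,k) =?= node(1,m,k).
Decompose node/3: m =?= m,  1 =?= 1,  T =?= 1.
Delete trivial equation m =?= m.
Delete trivial equation 1 =?= 1.
Bind T := 1; substituting into the one remaining equation that mentions T gives: node(node(node(zero,node(zero,k,m),f(1,1)),V,zero),f(zero,k),m) =?= node(node(X,1,zero),f(zero,k),m).
Delete trivial equation m =?= m.
Decompose f/2: node(Y2,1,1) =?= node(f(m,X),1,1),  f(m,M) =?= f(m,node(V,zero,V)).
Decompose node/3: Y2 =?= f(m,X),  1 =?= 1,  1 =?= 1.
Bind Y2 := f(m,X); no other remaining equation mentions Y2.
Delete trivial equation 1 =?= 1.
Delete trivial equation 1 =?= 1.
Decompose f/2: m =?= m,  M =?= node(V,zero,V).
Delete trivial equation m =?= m.
Bind M := node(V,zero,V); no other remaining equation mentions M.
Decompose node/3: node(L,m,k) =?= node(f(m,node(V,P,m)),m,k),  node(zero,k,1) =?= node(zero,k,1),  f(k,N) =?= f(k,node(k,k,zero)).
Decompose node/3: L =?= f(m,node(V,P,m)),  m =?= m,  k =?= k.
Bind L := f(m,node(V,P,m)); no other remaining equation mentions L.
Delete trivial equation m =?= m.
Delete trivial equation k =?= k.
Delete trivial equation node(zero,k,1) =?= node(zero,k,1).
Decompose f/2: k =?= k,  N =?= node(k,k,zero).
Delete trivial equation k =?= k.
Bind N := node(k,k,zero); no other remaining equation mentions N.
Decompose node/3: node(node(zero,node(zero,k,m),f(1,1)),V,zero) =?= node(X,1,zero),  f(zero,k) =?= f(zero,k),  m =?= m.
Decompose node/3: node(zero,node(zero,k,m),f(1,1)) =?= X,  V =?= 1,  zero =?= zero.
Bind X := node(zero,node(zero,k,m),f(1,1)); no other remaining equation mentions X. Substituting into the earlier binding gives Y2 := f(m,node(zero,node(zero,k,m),f(1,1))).
Bind V := 1; no other remaining equation mentions V. Substituting into the earlier bindings gives M := node(1,zero,1), L := f(m,node(1,P,m)).
Delete trivial equation zero =?= zero.
Delete trivial equation f(zero,k) =?= f(zero,k).
Delete trivial equation m =?= m.
Decompose node/3: zero =?= zero,  A =?= node(1,m,k),  f(P,m) =?= P.
Delete trivial equation zero =?= zero.
Bind A := node(1,m,k); no other remaining equation mentions A.
Occurs check fails: P occurs in f(P,m); the equation P =?= f(P,m) has no finite solution.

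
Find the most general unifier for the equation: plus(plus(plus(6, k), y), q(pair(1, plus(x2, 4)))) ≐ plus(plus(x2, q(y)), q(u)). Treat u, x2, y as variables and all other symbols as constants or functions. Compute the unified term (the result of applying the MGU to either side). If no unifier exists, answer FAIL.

Decompose plus/2: plus(plus(6, k), y) ≐ plus(x2, q(y)),  q(pair(1, plus(x2, 4))) ≐ q(u).
Decompose plus/2: plus(6, k) ≐ x2,  y ≐ q(y).
Bind x2 := plus(6, k); substituting into the one remaining equation that mentions x2 gives: q(pair(1, plus(plus(6, k), 4))) ≐ q(u).
Occurs check fails: y occurs in q(y); the equation y ≐ q(y) has no finite solution.

FAIL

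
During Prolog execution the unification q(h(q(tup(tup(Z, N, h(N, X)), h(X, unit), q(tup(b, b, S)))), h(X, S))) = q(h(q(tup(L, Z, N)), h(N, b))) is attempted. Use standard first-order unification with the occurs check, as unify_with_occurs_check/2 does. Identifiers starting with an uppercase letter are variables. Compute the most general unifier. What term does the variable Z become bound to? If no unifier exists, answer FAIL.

Decompose q/1: h(q(tup(tup(Z, N, h(N, X)), h(X, unit), q(tup(b, b, S)))), h(X, S)) = h(q(tup(L, Z, N)), h(N, b)).
Decompose h/2: q(tup(tup(Z, N, h(N, X)), h(X, unit), q(tup(b, b, S)))) = q(tup(L, Z, N)),  h(X, S) = h(N, b).
Decompose q/1: tup(tup(Z, N, h(N, X)), h(X, unit), q(tup(b, b, S))) = tup(L, Z, N).
Decompose tup/3: tup(Z, N, h(N, X)) = L,  h(X, unit) = Z,  q(tup(b, b, S)) = N.
Bind L := tup(Z, N, h(N, X)); no other remaining equation mentions L.
Bind Z := h(X, unit); no other remaining equation mentions Z. Substituting into the earlier binding gives L := tup(h(X, unit), N, h(N, X)).
Bind N := q(tup(b, b, S)); substituting into the remaining equation gives: h(X, S) = h(q(tup(b, b, S)), b). Substituting into the earlier binding gives L := tup(h(X, unit), q(tup(b, b, S)), h(q(tup(b, b, S)), X)).
Decompose h/2: X = q(tup(b, b, S)),  S = b.
Bind X := q(tup(b, b, S)); no other remaining equation mentions X. Substituting into the earlier bindings gives L := tup(h(q(tup(b, b, S)), unit), q(tup(b, b, S)), h(q(tup(b, b, S)), q(tup(b, b, S)))), Z := h(q(tup(b, b, S)), unit).
Bind S := b. Substituting into the earlier bindings gives L := tup(h(q(tup(b, b, b)), unit), q(tup(b, b, b)), h(q(tup(b, b, b)), q(tup(b, b, b)))), Z := h(q(tup(b, b, b)), unit), N := q(tup(b, b, b)), X := q(tup(b, b, b)).
MGU = { L -> tup(h(q(tup(b, b, b)), unit), q(tup(b, b, b)), h(q(tup(b, b, b)), q(tup(b, b, b)))), Z -> h(q(tup(b, b, b)), unit), N -> q(tup(b, b, b)), X -> q(tup(b, b, b)), S -> b }, so Z -> h(q(tup(b, b, b)), unit).

h(q(tup(b, b, b)), unit)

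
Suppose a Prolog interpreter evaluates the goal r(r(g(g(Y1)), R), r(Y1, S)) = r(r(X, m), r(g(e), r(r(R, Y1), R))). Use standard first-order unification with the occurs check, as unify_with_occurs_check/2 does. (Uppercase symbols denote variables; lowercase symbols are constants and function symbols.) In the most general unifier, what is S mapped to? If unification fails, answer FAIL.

Decompose r/2: r(g(g(Y1)), R) = r(X, m),  r(Y1, S) = r(g(e), r(r(R, Y1), R)).
Decompose r/2: g(g(Y1)) = X,  R = m.
Bind X := g(g(Y1)); no other remaining equation mentions X.
Bind R := m; substituting into the remaining equation gives: r(Y1, S) = r(g(e), r(r(m, Y1), m)).
Decompose r/2: Y1 = g(e),  S = r(r(m, Y1), m).
Bind Y1 := g(e); substituting into the remaining equation gives: S = r(r(m, g(e)), m). Substituting into the earlier binding gives X := g(g(g(e))).
Bind S := r(r(m, g(e)), m).
MGU = { X ↦ g(g(g(e))), R ↦ m, Y1 ↦ g(e), S ↦ r(r(m, g(e)), m) }, so S ↦ r(r(m, g(e)), m).

r(r(m, g(e)), m)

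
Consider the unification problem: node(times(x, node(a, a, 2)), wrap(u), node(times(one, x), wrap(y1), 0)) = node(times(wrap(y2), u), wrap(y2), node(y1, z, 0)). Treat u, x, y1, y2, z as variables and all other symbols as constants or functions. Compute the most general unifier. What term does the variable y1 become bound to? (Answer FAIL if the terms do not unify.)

Decompose node/3: times(x, node(a, a, 2)) = times(wrap(y2), u),  wrap(u) = wrap(y2),  node(times(one, x), wrap(y1), 0) = node(y1, z, 0).
Decompose times/2: x = wrap(y2),  node(a, a, 2) = u.
Bind x := wrap(y2); substituting into the one remaining equation that mentions x gives: node(times(one, wrap(y2)), wrap(y1), 0) = node(y1, z, 0).
Bind u := node(a, a, 2); substituting into the one remaining equation that mentions u gives: wrap(node(a, a, 2)) = wrap(y2).
Decompose wrap/1: node(a, a, 2) = y2.
Bind y2 := node(a, a, 2); substituting into the remaining equation gives: node(times(one, wrap(node(a, a, 2))), wrap(y1), 0) = node(y1, z, 0). Substituting into the earlier binding gives x := wrap(node(a, a, 2)).
Decompose node/3: times(one, wrap(node(a, a, 2))) = y1,  wrap(y1) = z,  0 = 0.
Bind y1 := times(one, wrap(node(a, a, 2))); substituting into the one remaining equation that mentions y1 gives: wrap(times(one, wrap(node(a, a, 2)))) = z.
Bind z := wrap(times(one, wrap(node(a, a, 2)))); no other remaining equation mentions z.
Delete trivial equation 0 = 0.
MGU = { x -> wrap(node(a, a, 2)), u -> node(a, a, 2), y2 -> node(a, a, 2), y1 -> times(one, wrap(node(a, a, 2))), z -> wrap(times(one, wrap(node(a, a, 2)))) }, so y1 -> times(one, wrap(node(a, a, 2))).

times(one, wrap(node(a, a, 2)))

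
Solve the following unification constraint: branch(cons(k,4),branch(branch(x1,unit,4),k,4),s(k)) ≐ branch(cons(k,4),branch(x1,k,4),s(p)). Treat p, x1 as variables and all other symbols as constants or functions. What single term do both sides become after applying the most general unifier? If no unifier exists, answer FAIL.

Decompose branch/3: cons(k,4) ≐ cons(k,4),  branch(branch(x1,unit,4),k,4) ≐ branch(x1,k,4),  s(k) ≐ s(p).
Delete trivial equation cons(k,4) ≐ cons(k,4).
Decompose branch/3: branch(x1,unit,4) ≐ x1,  k ≐ k,  4 ≐ 4.
Occurs check fails: x1 occurs in branch(x1,unit,4); the equation x1 ≐ branch(x1,unit,4) has no finite solution.

FAIL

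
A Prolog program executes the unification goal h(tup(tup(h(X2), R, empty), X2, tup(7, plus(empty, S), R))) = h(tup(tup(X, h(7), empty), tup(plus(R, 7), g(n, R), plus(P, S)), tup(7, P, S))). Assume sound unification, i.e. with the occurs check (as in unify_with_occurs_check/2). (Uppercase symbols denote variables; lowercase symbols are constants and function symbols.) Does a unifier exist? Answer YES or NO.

Decompose h/1: tup(tup(h(X2), R, empty), X2, tup(7, plus(empty, S), R)) = tup(tup(X, h(7), empty), tup(plus(R, 7), g(n, R), plus(P, S)), tup(7, P, S)).
Decompose tup/3: tup(h(X2), R, empty) = tup(X, h(7), empty),  X2 = tup(plus(R, 7), g(n, R), plus(P, S)),  tup(7, plus(empty, S), R) = tup(7, P, S).
Decompose tup/3: h(X2) = X,  R = h(7),  empty = empty.
Bind X := h(X2); no other remaining equation mentions X.
Bind R := h(7); substituting into the 2 remaining equations that mention R gives: X2 = tup(plus(h(7), 7), g(n, h(7)), plus(P, S)),  tup(7, plus(empty, S), h(7)) = tup(7, P, S).
Delete trivial equation empty = empty.
Bind X2 := tup(plus(h(7), 7), g(n, h(7)), plus(P, S)); no other remaining equation mentions X2. Substituting into the earlier binding gives X := h(tup(plus(h(7), 7), g(n, h(7)), plus(P, S))).
Decompose tup/3: 7 = 7,  plus(empty, S) = P,  h(7) = S.
Delete trivial equation 7 = 7.
Bind P := plus(empty, S); no other remaining equation mentions P. Substituting into the earlier bindings gives X := h(tup(plus(h(7), 7), g(n, h(7)), plus(plus(empty, S), S))), X2 := tup(plus(h(7), 7), g(n, h(7)), plus(plus(empty, S), S)).
Bind S := h(7). Substituting into the earlier bindings gives X := h(tup(plus(h(7), 7), g(n, h(7)), plus(plus(empty, h(7)), h(7)))), X2 := tup(plus(h(7), 7), g(n, h(7)), plus(plus(empty, h(7)), h(7))), P := plus(empty, h(7)).
No equations remain and no clash or occurs-check failure arose, so a unifier exists.

YES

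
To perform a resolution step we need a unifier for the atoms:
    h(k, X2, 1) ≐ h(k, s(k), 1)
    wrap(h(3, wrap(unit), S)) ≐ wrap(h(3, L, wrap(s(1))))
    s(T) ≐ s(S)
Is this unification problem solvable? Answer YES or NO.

YES

Decompose h/3: k ≐ k,  X2 ≐ s(k),  1 ≐ 1.
Delete trivial equation k ≐ k.
Bind X2 := s(k); no other remaining equation mentions X2.
Delete trivial equation 1 ≐ 1.
Decompose wrap/1: h(3, wrap(unit), S) ≐ h(3, L, wrap(s(1))).
Decompose h/3: 3 ≐ 3,  wrap(unit) ≐ L,  S ≐ wrap(s(1)).
Delete trivial equation 3 ≐ 3.
Bind L := wrap(unit); no other remaining equation mentions L.
Bind S := wrap(s(1)); substituting into the remaining equation gives: s(T) ≐ s(wrap(s(1))).
Decompose s/1: T ≐ wrap(s(1)).
Bind T := wrap(s(1)).
No equations remain and no clash or occurs-check failure arose, so a unifier exists.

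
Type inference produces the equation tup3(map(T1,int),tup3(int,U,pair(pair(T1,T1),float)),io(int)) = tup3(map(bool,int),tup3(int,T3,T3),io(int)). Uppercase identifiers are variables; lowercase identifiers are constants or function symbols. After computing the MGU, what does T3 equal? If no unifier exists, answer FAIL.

pair(pair(bool,bool),float)

Decompose tup3/3: map(T1,int) = map(bool,int),  tup3(int,U,pair(pair(T1,T1),float)) = tup3(int,T3,T3),  io(int) = io(int).
Decompose map/2: T1 = bool,  int = int.
Bind T1 := bool; substituting into the one remaining equation that mentions T1 gives: tup3(int,U,pair(pair(bool,bool),float)) = tup3(int,T3,T3).
Delete trivial equation int = int.
Decompose tup3/3: int = int,  U = T3,  pair(pair(bool,bool),float) = T3.
Delete trivial equation int = int.
Bind U := T3; no other remaining equation mentions U.
Bind T3 := pair(pair(bool,bool),float); no other remaining equation mentions T3. Substituting into the earlier binding gives U := pair(pair(bool,bool),float).
Delete trivial equation io(int) = io(int).
MGU = { T1 -> bool, U -> pair(pair(bool,bool),float), T3 -> pair(pair(bool,bool),float) }, so T3 -> pair(pair(bool,bool),float).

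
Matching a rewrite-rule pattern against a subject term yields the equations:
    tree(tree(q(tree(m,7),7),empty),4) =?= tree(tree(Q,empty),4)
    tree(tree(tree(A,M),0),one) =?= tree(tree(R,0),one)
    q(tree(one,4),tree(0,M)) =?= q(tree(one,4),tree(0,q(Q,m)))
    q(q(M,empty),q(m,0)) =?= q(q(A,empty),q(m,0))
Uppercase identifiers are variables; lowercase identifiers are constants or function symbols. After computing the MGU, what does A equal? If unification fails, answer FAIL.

q(q(tree(m,7),7),m)

Decompose tree/2: tree(q(tree(m,7),7),empty) =?= tree(Q,empty),  4 =?= 4.
Decompose tree/2: q(tree(m,7),7) =?= Q,  empty =?= empty.
Bind Q := q(tree(m,7),7); substituting into the one remaining equation that mentions Q gives: q(tree(one,4),tree(0,M)) =?= q(tree(one,4),tree(0,q(q(tree(m,7),7),m))).
Delete trivial equation empty =?= empty.
Delete trivial equation 4 =?= 4.
Decompose tree/2: tree(tree(A,M),0) =?= tree(R,0),  one =?= one.
Decompose tree/2: tree(A,M) =?= R,  0 =?= 0.
Bind R := tree(A,M); no other remaining equation mentions R.
Delete trivial equation 0 =?= 0.
Delete trivial equation one =?= one.
Decompose q/2: tree(one,4) =?= tree(one,4),  tree(0,M) =?= tree(0,q(q(tree(m,7),7),m)).
Delete trivial equation tree(one,4) =?= tree(one,4).
Decompose tree/2: 0 =?= 0,  M =?= q(q(tree(m,7),7),m).
Delete trivial equation 0 =?= 0.
Bind M := q(q(tree(m,7),7),m); substituting into the remaining equation gives: q(q(q(q(tree(m,7),7),m),empty),q(m,0)) =?= q(q(A,empty),q(m,0)). Substituting into the earlier binding gives R := tree(A,q(q(tree(m,7),7),m)).
Decompose q/2: q(q(q(tree(m,7),7),m),empty) =?= q(A,empty),  q(m,0) =?= q(m,0).
Decompose q/2: q(q(tree(m,7),7),m) =?= A,  empty =?= empty.
Bind A := q(q(tree(m,7),7),m); no other remaining equation mentions A. Substituting into the earlier binding gives R := tree(q(q(tree(m,7),7),m),q(q(tree(m,7),7),m)).
Delete trivial equation empty =?= empty.
Delete trivial equation q(m,0) =?= q(m,0).
MGU = { Q -> q(tree(m,7),7), R -> tree(q(q(tree(m,7),7),m),q(q(tree(m,7),7),m)), M -> q(q(tree(m,7),7),m), A -> q(q(tree(m,7),7),m) }, so A -> q(q(tree(m,7),7),m).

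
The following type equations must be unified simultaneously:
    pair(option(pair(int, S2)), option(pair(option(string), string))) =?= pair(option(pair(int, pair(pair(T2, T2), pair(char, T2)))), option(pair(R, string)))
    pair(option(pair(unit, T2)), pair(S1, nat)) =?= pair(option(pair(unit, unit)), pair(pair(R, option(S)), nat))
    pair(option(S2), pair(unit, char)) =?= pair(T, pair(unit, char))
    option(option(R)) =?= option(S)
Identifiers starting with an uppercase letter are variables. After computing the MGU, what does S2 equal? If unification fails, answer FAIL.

pair(pair(unit, unit), pair(char, unit))

Decompose pair/2: option(pair(int, S2)) =?= option(pair(int, pair(pair(T2, T2), pair(char, T2)))),  option(pair(option(string), string)) =?= option(pair(R, string)).
Decompose option/1: pair(int, S2) =?= pair(int, pair(pair(T2, T2), pair(char, T2))).
Decompose pair/2: int =?= int,  S2 =?= pair(pair(T2, T2), pair(char, T2)).
Delete trivial equation int =?= int.
Bind S2 := pair(pair(T2, T2), pair(char, T2)); substituting into the one remaining equation that mentions S2 gives: pair(option(pair(pair(T2, T2), pair(char, T2))), pair(unit, char)) =?= pair(T, pair(unit, char)).
Decompose option/1: pair(option(string), string) =?= pair(R, string).
Decompose pair/2: option(string) =?= R,  string =?= string.
Bind R := option(string); substituting into the 2 remaining equations that mention R gives: pair(option(pair(unit, T2)), pair(S1, nat)) =?= pair(option(pair(unit, unit)), pair(pair(option(string), option(S)), nat)),  option(option(option(string))) =?= option(S).
Delete trivial equation string =?= string.
Decompose pair/2: option(pair(unit, T2)) =?= option(pair(unit, unit)),  pair(S1, nat) =?= pair(pair(option(string), option(S)), nat).
Decompose option/1: pair(unit, T2) =?= pair(unit, unit).
Decompose pair/2: unit =?= unit,  T2 =?= unit.
Delete trivial equation unit =?= unit.
Bind T2 := unit; substituting into the one remaining equation that mentions T2 gives: pair(option(pair(pair(unit, unit), pair(char, unit))), pair(unit, char)) =?= pair(T, pair(unit, char)). Substituting into the earlier binding gives S2 := pair(pair(unit, unit), pair(char, unit)).
Decompose pair/2: S1 =?= pair(option(string), option(S)),  nat =?= nat.
Bind S1 := pair(option(string), option(S)); no other remaining equation mentions S1.
Delete trivial equation nat =?= nat.
Decompose pair/2: option(pair(pair(unit, unit), pair(char, unit))) =?= T,  pair(unit, char) =?= pair(unit, char).
Bind T := option(pair(pair(unit, unit), pair(char, unit))); no other remaining equation mentions T.
Delete trivial equation pair(unit, char) =?= pair(unit, char).
Decompose option/1: option(option(string)) =?= S.
Bind S := option(option(string)). Substituting into the earlier binding gives S1 := pair(option(string), option(option(option(string)))).
MGU = { S2 := pair(pair(unit, unit), pair(char, unit)), R := option(string), T2 := unit, S1 := pair(option(string), option(option(option(string)))), T := option(pair(pair(unit, unit), pair(char, unit))), S := option(option(string)) }, so S2 := pair(pair(unit, unit), pair(char, unit)).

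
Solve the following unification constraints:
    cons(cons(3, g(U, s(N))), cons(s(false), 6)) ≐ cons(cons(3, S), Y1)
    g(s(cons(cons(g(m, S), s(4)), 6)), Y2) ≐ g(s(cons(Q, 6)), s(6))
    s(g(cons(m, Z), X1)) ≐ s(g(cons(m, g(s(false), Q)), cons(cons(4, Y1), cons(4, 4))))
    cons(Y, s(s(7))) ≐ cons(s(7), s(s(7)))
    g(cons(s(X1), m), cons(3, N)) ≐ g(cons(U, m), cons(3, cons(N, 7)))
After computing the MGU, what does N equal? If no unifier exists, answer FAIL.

Decompose cons/2: cons(3, g(U, s(N))) ≐ cons(3, S),  cons(s(false), 6) ≐ Y1.
Decompose cons/2: 3 ≐ 3,  g(U, s(N)) ≐ S.
Delete trivial equation 3 ≐ 3.
Bind S := g(U, s(N)); substituting into the one remaining equation that mentions S gives: g(s(cons(cons(g(m, g(U, s(N))), s(4)), 6)), Y2) ≐ g(s(cons(Q, 6)), s(6)).
Bind Y1 := cons(s(false), 6); substituting into the one remaining equation that mentions Y1 gives: s(g(cons(m, Z), X1)) ≐ s(g(cons(m, g(s(false), Q)), cons(cons(4, cons(s(false), 6)), cons(4, 4)))).
Decompose g/2: s(cons(cons(g(m, g(U, s(N))), s(4)), 6)) ≐ s(cons(Q, 6)),  Y2 ≐ s(6).
Decompose s/1: cons(cons(g(m, g(U, s(N))), s(4)), 6) ≐ cons(Q, 6).
Decompose cons/2: cons(g(m, g(U, s(N))), s(4)) ≐ Q,  6 ≐ 6.
Bind Q := cons(g(m, g(U, s(N))), s(4)); substituting into the one remaining equation that mentions Q gives: s(g(cons(m, Z), X1)) ≐ s(g(cons(m, g(s(false), cons(g(m, g(U, s(N))), s(4)))), cons(cons(4, cons(s(false), 6)), cons(4, 4)))).
Delete trivial equation 6 ≐ 6.
Bind Y2 := s(6); no other remaining equation mentions Y2.
Decompose s/1: g(cons(m, Z), X1) ≐ g(cons(m, g(s(false), cons(g(m, g(U, s(N))), s(4)))), cons(cons(4, cons(s(false), 6)), cons(4, 4))).
Decompose g/2: cons(m, Z) ≐ cons(m, g(s(false), cons(g(m, g(U, s(N))), s(4)))),  X1 ≐ cons(cons(4, cons(s(false), 6)), cons(4, 4)).
Decompose cons/2: m ≐ m,  Z ≐ g(s(false), cons(g(m, g(U, s(N))), s(4))).
Delete trivial equation m ≐ m.
Bind Z := g(s(false), cons(g(m, g(U, s(N))), s(4))); no other remaining equation mentions Z.
Bind X1 := cons(cons(4, cons(s(false), 6)), cons(4, 4)); substituting into the one remaining equation that mentions X1 gives: g(cons(s(cons(cons(4, cons(s(false), 6)), cons(4, 4))), m), cons(3, N)) ≐ g(cons(U, m), cons(3, cons(N, 7))).
Decompose cons/2: Y ≐ s(7),  s(s(7)) ≐ s(s(7)).
Bind Y := s(7); no other remaining equation mentions Y.
Delete trivial equation s(s(7)) ≐ s(s(7)).
Decompose g/2: cons(s(cons(cons(4, cons(s(false), 6)), cons(4, 4))), m) ≐ cons(U, m),  cons(3, N) ≐ cons(3, cons(N, 7)).
Decompose cons/2: s(cons(cons(4, cons(s(false), 6)), cons(4, 4))) ≐ U,  m ≐ m.
Bind U := s(cons(cons(4, cons(s(false), 6)), cons(4, 4))); no other remaining equation mentions U. Substituting into the earlier bindings gives S := g(s(cons(cons(4, cons(s(false), 6)), cons(4, 4))), s(N)), Q := cons(g(m, g(s(cons(cons(4, cons(s(false), 6)), cons(4, 4))), s(N))), s(4)), Z := g(s(false), cons(g(m, g(s(cons(cons(4, cons(s(false), 6)), cons(4, 4))), s(N))), s(4))).
Delete trivial equation m ≐ m.
Decompose cons/2: 3 ≐ 3,  N ≐ cons(N, 7).
Delete trivial equation 3 ≐ 3.
Occurs check fails: N occurs in cons(N, 7); the equation N ≐ cons(N, 7) has no finite solution.

FAIL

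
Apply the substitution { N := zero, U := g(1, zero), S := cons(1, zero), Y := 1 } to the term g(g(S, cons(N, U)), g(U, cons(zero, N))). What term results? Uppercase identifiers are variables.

g(g(cons(1, zero), cons(zero, g(1, zero))), g(g(1, zero), cons(zero, zero)))

Replace each occurrence of N with zero.
Replace each occurrence of U with g(1, zero).
Replace each occurrence of S with cons(1, zero).
Result: g(g(cons(1, zero), cons(zero, g(1, zero))), g(g(1, zero), cons(zero, zero))).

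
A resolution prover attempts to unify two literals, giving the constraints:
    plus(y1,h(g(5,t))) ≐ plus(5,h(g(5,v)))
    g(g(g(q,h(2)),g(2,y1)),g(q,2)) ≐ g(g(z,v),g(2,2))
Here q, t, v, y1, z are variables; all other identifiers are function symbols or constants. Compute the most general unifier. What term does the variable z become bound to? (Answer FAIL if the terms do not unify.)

g(2,h(2))

Decompose plus/2: y1 ≐ 5,  h(g(5,t)) ≐ h(g(5,v)).
Bind y1 := 5; substituting into the one remaining equation that mentions y1 gives: g(g(g(q,h(2)),g(2,5)),g(q,2)) ≐ g(g(z,v),g(2,2)).
Decompose h/1: g(5,t) ≐ g(5,v).
Decompose g/2: 5 ≐ 5,  t ≐ v.
Delete trivial equation 5 ≐ 5.
Bind t := v; no other remaining equation mentions t.
Decompose g/2: g(g(q,h(2)),g(2,5)) ≐ g(z,v),  g(q,2) ≐ g(2,2).
Decompose g/2: g(q,h(2)) ≐ z,  g(2,5) ≐ v.
Bind z := g(q,h(2)); no other remaining equation mentions z.
Bind v := g(2,5); no other remaining equation mentions v. Substituting into the earlier binding gives t := g(2,5).
Decompose g/2: q ≐ 2,  2 ≐ 2.
Bind q := 2; no other remaining equation mentions q. Substituting into the earlier binding gives z := g(2,h(2)).
Delete trivial equation 2 ≐ 2.
MGU = { y1 -> 5, t -> g(2,5), z -> g(2,h(2)), v -> g(2,5), q -> 2 }, so z -> g(2,h(2)).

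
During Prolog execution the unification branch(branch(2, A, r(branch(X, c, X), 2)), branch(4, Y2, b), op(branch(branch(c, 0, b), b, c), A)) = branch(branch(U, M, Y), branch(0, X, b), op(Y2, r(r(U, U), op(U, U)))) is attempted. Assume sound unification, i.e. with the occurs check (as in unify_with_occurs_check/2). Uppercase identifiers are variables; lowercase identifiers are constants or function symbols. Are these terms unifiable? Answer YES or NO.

NO

Decompose branch/3: branch(2, A, r(branch(X, c, X), 2)) = branch(U, M, Y),  branch(4, Y2, b) = branch(0, X, b),  op(branch(branch(c, 0, b), b, c), A) = op(Y2, r(r(U, U), op(U, U))).
Decompose branch/3: 2 = U,  A = M,  r(branch(X, c, X), 2) = Y.
Bind U := 2; substituting into the one remaining equation that mentions U gives: op(branch(branch(c, 0, b), b, c), A) = op(Y2, r(r(2, 2), op(2, 2))).
Bind A := M; substituting into the one remaining equation that mentions A gives: op(branch(branch(c, 0, b), b, c), M) = op(Y2, r(r(2, 2), op(2, 2))).
Bind Y := r(branch(X, c, X), 2); no other remaining equation mentions Y.
Decompose branch/3: 4 = 0,  Y2 = X,  b = b.
Clash: constants 4 and 0 differ; no unifier exists.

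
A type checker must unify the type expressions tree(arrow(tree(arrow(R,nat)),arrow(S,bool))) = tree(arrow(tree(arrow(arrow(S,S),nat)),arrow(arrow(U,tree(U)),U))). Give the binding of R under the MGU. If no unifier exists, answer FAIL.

arrow(arrow(bool,tree(bool)),arrow(bool,tree(bool)))

Decompose tree/1: arrow(tree(arrow(R,nat)),arrow(S,bool)) = arrow(tree(arrow(arrow(S,S),nat)),arrow(arrow(U,tree(U)),U)).
Decompose arrow/2: tree(arrow(R,nat)) = tree(arrow(arrow(S,S),nat)),  arrow(S,bool) = arrow(arrow(U,tree(U)),U).
Decompose tree/1: arrow(R,nat) = arrow(arrow(S,S),nat).
Decompose arrow/2: R = arrow(S,S),  nat = nat.
Bind R := arrow(S,S); no other remaining equation mentions R.
Delete trivial equation nat = nat.
Decompose arrow/2: S = arrow(U,tree(U)),  bool = U.
Bind S := arrow(U,tree(U)); no other remaining equation mentions S. Substituting into the earlier binding gives R := arrow(arrow(U,tree(U)),arrow(U,tree(U))).
Bind U := bool. Substituting into the earlier bindings gives R := arrow(arrow(bool,tree(bool)),arrow(bool,tree(bool))), S := arrow(bool,tree(bool)).
MGU = { R ↦ arrow(arrow(bool,tree(bool)),arrow(bool,tree(bool))), S ↦ arrow(bool,tree(bool)), U ↦ bool }, so R ↦ arrow(arrow(bool,tree(bool)),arrow(bool,tree(bool))).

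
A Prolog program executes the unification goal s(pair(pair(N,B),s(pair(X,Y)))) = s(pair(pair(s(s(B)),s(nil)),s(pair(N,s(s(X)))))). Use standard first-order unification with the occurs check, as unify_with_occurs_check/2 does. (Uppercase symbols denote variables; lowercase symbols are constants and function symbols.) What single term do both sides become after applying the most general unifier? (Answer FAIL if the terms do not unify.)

s(pair(pair(s(s(s(nil))),s(nil)),s(pair(s(s(s(nil))),s(s(s(s(s(nil)))))))))

Decompose s/1: pair(pair(N,B),s(pair(X,Y))) = pair(pair(s(s(B)),s(nil)),s(pair(N,s(s(X))))).
Decompose pair/2: pair(N,B) = pair(s(s(B)),s(nil)),  s(pair(X,Y)) = s(pair(N,s(s(X)))).
Decompose pair/2: N = s(s(B)),  B = s(nil).
Bind N := s(s(B)); substituting into the one remaining equation that mentions N gives: s(pair(X,Y)) = s(pair(s(s(B)),s(s(X)))).
Bind B := s(nil); substituting into the remaining equation gives: s(pair(X,Y)) = s(pair(s(s(s(nil))),s(s(X)))). Substituting into the earlier binding gives N := s(s(s(nil))).
Decompose s/1: pair(X,Y) = pair(s(s(s(nil))),s(s(X))).
Decompose pair/2: X = s(s(s(nil))),  Y = s(s(X)).
Bind X := s(s(s(nil))); substituting into the remaining equation gives: Y = s(s(s(s(s(nil))))).
Bind Y := s(s(s(s(s(nil))))).
Applying the MGU to either side gives s(pair(pair(s(s(s(nil))),s(nil)),s(pair(s(s(s(nil))),s(s(s(s(s(nil))))))))).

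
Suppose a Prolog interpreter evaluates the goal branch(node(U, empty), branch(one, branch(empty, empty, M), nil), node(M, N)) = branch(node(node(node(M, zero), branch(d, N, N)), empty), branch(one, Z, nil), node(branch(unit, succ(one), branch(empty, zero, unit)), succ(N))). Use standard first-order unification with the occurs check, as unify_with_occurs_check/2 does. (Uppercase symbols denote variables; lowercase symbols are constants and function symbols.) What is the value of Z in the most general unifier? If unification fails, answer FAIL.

FAIL

Decompose branch/3: node(U, empty) = node(node(node(M, zero), branch(d, N, N)), empty),  branch(one, branch(empty, empty, M), nil) = branch(one, Z, nil),  node(M, N) = node(branch(unit, succ(one), branch(empty, zero, unit)), succ(N)).
Decompose node/2: U = node(node(M, zero), branch(d, N, N)),  empty = empty.
Bind U := node(node(M, zero), branch(d, N, N)); no other remaining equation mentions U.
Delete trivial equation empty = empty.
Decompose branch/3: one = one,  branch(empty, empty, M) = Z,  nil = nil.
Delete trivial equation one = one.
Bind Z := branch(empty, empty, M); no other remaining equation mentions Z.
Delete trivial equation nil = nil.
Decompose node/2: M = branch(unit, succ(one), branch(empty, zero, unit)),  N = succ(N).
Bind M := branch(unit, succ(one), branch(empty, zero, unit)); no other remaining equation mentions M. Substituting into the earlier bindings gives U := node(node(branch(unit, succ(one), branch(empty, zero, unit)), zero), branch(d, N, N)), Z := branch(empty, empty, branch(unit, succ(one), branch(empty, zero, unit))).
Occurs check fails: N occurs in succ(N); the equation N = succ(N) has no finite solution.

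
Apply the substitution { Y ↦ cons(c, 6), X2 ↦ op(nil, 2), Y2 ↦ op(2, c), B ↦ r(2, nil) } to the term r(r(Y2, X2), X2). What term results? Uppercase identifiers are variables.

Replace each occurrence of X2 with op(nil, 2).
Replace each occurrence of Y2 with op(2, c).
Result: r(r(op(2, c), op(nil, 2)), op(nil, 2)).

r(r(op(2, c), op(nil, 2)), op(nil, 2))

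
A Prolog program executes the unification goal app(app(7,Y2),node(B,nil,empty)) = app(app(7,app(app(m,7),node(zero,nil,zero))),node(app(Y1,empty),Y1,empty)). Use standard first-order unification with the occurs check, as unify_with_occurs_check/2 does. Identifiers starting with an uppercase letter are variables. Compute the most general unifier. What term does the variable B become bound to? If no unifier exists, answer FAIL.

app(nil,empty)

Decompose app/2: app(7,Y2) = app(7,app(app(m,7),node(zero,nil,zero))),  node(B,nil,empty) = node(app(Y1,empty),Y1,empty).
Decompose app/2: 7 = 7,  Y2 = app(app(m,7),node(zero,nil,zero)).
Delete trivial equation 7 = 7.
Bind Y2 := app(app(m,7),node(zero,nil,zero)); no other remaining equation mentions Y2.
Decompose node/3: B = app(Y1,empty),  nil = Y1,  empty = empty.
Bind B := app(Y1,empty); no other remaining equation mentions B.
Bind Y1 := nil; no other remaining equation mentions Y1. Substituting into the earlier binding gives B := app(nil,empty).
Delete trivial equation empty = empty.
MGU = { Y2 -> app(app(m,7),node(zero,nil,zero)), B -> app(nil,empty), Y1 -> nil }, so B -> app(nil,empty).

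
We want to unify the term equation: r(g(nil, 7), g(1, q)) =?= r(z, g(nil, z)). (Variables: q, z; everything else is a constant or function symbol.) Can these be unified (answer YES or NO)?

NO

Decompose r/2: g(nil, 7) =?= z,  g(1, q) =?= g(nil, z).
Bind z := g(nil, 7); substituting into the remaining equation gives: g(1, q) =?= g(nil, g(nil, 7)).
Decompose g/2: 1 =?= nil,  q =?= g(nil, 7).
Clash: constants 1 and nil differ; no unifier exists.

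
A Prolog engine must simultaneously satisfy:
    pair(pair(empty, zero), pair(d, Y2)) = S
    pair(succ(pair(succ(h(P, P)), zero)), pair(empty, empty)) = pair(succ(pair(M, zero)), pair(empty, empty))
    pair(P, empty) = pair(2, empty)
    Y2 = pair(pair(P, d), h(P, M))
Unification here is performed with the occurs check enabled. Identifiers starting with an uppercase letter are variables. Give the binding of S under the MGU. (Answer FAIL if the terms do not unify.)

Bind S := pair(pair(empty, zero), pair(d, Y2)); no other remaining equation mentions S.
Decompose pair/2: succ(pair(succ(h(P, P)), zero)) = succ(pair(M, zero)),  pair(empty, empty) = pair(empty, empty).
Decompose succ/1: pair(succ(h(P, P)), zero) = pair(M, zero).
Decompose pair/2: succ(h(P, P)) = M,  zero = zero.
Bind M := succ(h(P, P)); substituting into the one remaining equation that mentions M gives: Y2 = pair(pair(P, d), h(P, succ(h(P, P)))).
Delete trivial equation zero = zero.
Delete trivial equation pair(empty, empty) = pair(empty, empty).
Decompose pair/2: P = 2,  empty = empty.
Bind P := 2; substituting into the one remaining equation that mentions P gives: Y2 = pair(pair(2, d), h(2, succ(h(2, 2)))). Substituting into the earlier binding gives M := succ(h(2, 2)).
Delete trivial equation empty = empty.
Bind Y2 := pair(pair(2, d), h(2, succ(h(2, 2)))). Substituting into the earlier binding gives S := pair(pair(empty, zero), pair(d, pair(pair(2, d), h(2, succ(h(2, 2)))))).
MGU = { S = pair(pair(empty, zero), pair(d, pair(pair(2, d), h(2, succ(h(2, 2)))))), M = succ(h(2, 2)), P = 2, Y2 = pair(pair(2, d), h(2, succ(h(2, 2)))) }, so S = pair(pair(empty, zero), pair(d, pair(pair(2, d), h(2, succ(h(2, 2)))))).

pair(pair(empty, zero), pair(d, pair(pair(2, d), h(2, succ(h(2, 2))))))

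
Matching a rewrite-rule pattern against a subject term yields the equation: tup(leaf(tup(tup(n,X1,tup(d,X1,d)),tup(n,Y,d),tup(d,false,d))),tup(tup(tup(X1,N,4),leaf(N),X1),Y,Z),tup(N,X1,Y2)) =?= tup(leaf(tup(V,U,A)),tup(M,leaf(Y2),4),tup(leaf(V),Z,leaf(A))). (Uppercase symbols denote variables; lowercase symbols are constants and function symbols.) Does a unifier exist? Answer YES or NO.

Decompose tup/3: leaf(tup(tup(n,X1,tup(d,X1,d)),tup(n,Y,d),tup(d,false,d))) =?= leaf(tup(V,U,A)),  tup(tup(tup(X1,N,4),leaf(N),X1),Y,Z) =?= tup(M,leaf(Y2),4),  tup(N,X1,Y2) =?= tup(leaf(V),Z,leaf(A)).
Decompose leaf/1: tup(tup(n,X1,tup(d,X1,d)),tup(n,Y,d),tup(d,false,d)) =?= tup(V,U,A).
Decompose tup/3: tup(n,X1,tup(d,X1,d)) =?= V,  tup(n,Y,d) =?= U,  tup(d,false,d) =?= A.
Bind V := tup(n,X1,tup(d,X1,d)); substituting into the one remaining equation that mentions V gives: tup(N,X1,Y2) =?= tup(leaf(tup(n,X1,tup(d,X1,d))),Z,leaf(A)).
Bind U := tup(n,Y,d); no other remaining equation mentions U.
Bind A := tup(d,false,d); substituting into the one remaining equation that mentions A gives: tup(N,X1,Y2) =?= tup(leaf(tup(n,X1,tup(d,X1,d))),Z,leaf(tup(d,false,d))).
Decompose tup/3: tup(tup(X1,N,4),leaf(N),X1) =?= M,  Y =?= leaf(Y2),  Z =?= 4.
Bind M := tup(tup(X1,N,4),leaf(N),X1); no other remaining equation mentions M.
Bind Y := leaf(Y2); no other remaining equation mentions Y. Substituting into the earlier binding gives U := tup(n,leaf(Y2),d).
Bind Z := 4; substituting into the remaining equation gives: tup(N,X1,Y2) =?= tup(leaf(tup(n,X1,tup(d,X1,d))),4,leaf(tup(d,false,d))).
Decompose tup/3: N =?= leaf(tup(n,X1,tup(d,X1,d))),  X1 =?= 4,  Y2 =?= leaf(tup(d,false,d)).
Bind N := leaf(tup(n,X1,tup(d,X1,d))); no other remaining equation mentions N. Substituting into the earlier binding gives M := tup(tup(X1,leaf(tup(n,X1,tup(d,X1,d))),4),leaf(leaf(tup(n,X1,tup(d,X1,d)))),X1).
Bind X1 := 4; no other remaining equation mentions X1. Substituting into the earlier bindings gives V := tup(n,4,tup(d,4,d)), M := tup(tup(4,leaf(tup(n,4,tup(d,4,d))),4),leaf(leaf(tup(n,4,tup(d,4,d)))),4), N := leaf(tup(n,4,tup(d,4,d))).
Bind Y2 := leaf(tup(d,false,d)). Substituting into the earlier bindings gives U := tup(n,leaf(leaf(tup(d,false,d))),d), Y := leaf(leaf(tup(d,false,d))).
No equations remain and no clash or occurs-check failure arose, so a unifier exists.

YES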